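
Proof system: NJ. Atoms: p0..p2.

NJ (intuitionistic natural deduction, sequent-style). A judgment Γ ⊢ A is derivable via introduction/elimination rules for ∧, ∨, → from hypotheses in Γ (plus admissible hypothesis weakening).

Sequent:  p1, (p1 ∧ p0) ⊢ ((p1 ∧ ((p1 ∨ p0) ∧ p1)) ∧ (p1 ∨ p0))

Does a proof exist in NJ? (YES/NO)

Derivation trace:
[∧I] p1, (p1 ∧ p0) ⊢ ((p1 ∧ ((p1 ∨ p0) ∧ p1)) ∧ (p1 ∨ p0))
  [∧I] p1 ⊢ (p1 ∧ ((p1 ∨ p0) ∧ p1))
    [Ax] p1 ⊢ p1
    [∧I] p1 ⊢ ((p1 ∨ p0) ∧ p1)
      [∨I₁] p1 ⊢ (p1 ∨ p0)
        [Ax] p1 ⊢ p1
      [Ax] p1 ⊢ p1
  [Wk] p1, (p1 ∧ p0) ⊢ (p1 ∨ p0)
    [∨I₁] p1 ⊢ (p1 ∨ p0)
      [Ax] p1 ⊢ p1

Result: YES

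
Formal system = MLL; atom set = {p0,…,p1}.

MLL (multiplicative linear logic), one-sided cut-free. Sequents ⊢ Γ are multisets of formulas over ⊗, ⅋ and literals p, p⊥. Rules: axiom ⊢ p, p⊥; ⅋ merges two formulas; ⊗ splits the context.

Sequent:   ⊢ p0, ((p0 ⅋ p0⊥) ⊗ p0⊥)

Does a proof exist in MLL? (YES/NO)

Proof tree:
[⊗]  ⊢ p0, ((p0 ⅋ p0⊥) ⊗ p0⊥)
  [⅋]  ⊢ (p0 ⅋ p0⊥)
    [Ax]  ⊢ p0, p0⊥
  [Ax]  ⊢ p0, p0⊥

Result: YES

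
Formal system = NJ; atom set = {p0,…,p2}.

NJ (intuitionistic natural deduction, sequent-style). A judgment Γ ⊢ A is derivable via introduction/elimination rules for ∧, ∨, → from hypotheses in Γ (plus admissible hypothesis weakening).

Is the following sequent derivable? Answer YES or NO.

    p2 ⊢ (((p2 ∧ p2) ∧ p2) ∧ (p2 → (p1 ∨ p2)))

Derivation (root first):
[∧I] p2 ⊢ (((p2 ∧ p2) ∧ p2) ∧ (p2 → (p1 ∨ p2)))
  [∧I] p2 ⊢ ((p2 ∧ p2) ∧ p2)
    [∧I] p2 ⊢ (p2 ∧ p2)
      [Ax] p2 ⊢ p2
      [Ax] p2 ⊢ p2
    [Ax] p2 ⊢ p2
  [→I]  ⊢ (p2 → (p1 ∨ p2))
    [∨I₂] p2 ⊢ (p1 ∨ p2)
      [Ax] p2 ⊢ p2

Result: YES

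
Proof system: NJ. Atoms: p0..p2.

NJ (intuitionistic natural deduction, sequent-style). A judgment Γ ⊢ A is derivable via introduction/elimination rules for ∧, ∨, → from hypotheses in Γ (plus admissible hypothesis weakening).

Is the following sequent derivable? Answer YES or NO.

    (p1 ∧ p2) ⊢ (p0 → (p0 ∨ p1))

Proof tree:
[Wk] (p1 ∧ p2) ⊢ (p0 → (p0 ∨ p1))
  [→I]  ⊢ (p0 → (p0 ∨ p1))
    [∨I₁] p0 ⊢ (p0 ∨ p1)
      [Ax] p0 ⊢ p0

Result: YES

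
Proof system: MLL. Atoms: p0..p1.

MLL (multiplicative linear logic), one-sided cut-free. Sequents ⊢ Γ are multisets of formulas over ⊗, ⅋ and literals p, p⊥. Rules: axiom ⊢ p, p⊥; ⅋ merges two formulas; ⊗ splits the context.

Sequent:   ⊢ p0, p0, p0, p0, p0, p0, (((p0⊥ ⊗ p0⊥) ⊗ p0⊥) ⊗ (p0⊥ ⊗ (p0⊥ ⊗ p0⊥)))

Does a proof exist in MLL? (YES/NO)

Proof tree:
[⊗]  ⊢ p0, p0, p0, p0, p0, p0, (((p0⊥ ⊗ p0⊥) ⊗ p0⊥) ⊗ (p0⊥ ⊗ (p0⊥ ⊗ p0⊥)))
  [⊗]  ⊢ p0, p0, p0, ((p0⊥ ⊗ p0⊥) ⊗ p0⊥)
    [⊗]  ⊢ p0, p0, (p0⊥ ⊗ p0⊥)
      [Ax]  ⊢ p0, p0⊥
      [Ax]  ⊢ p0, p0⊥
    [Ax]  ⊢ p0, p0⊥
  [⊗]  ⊢ p0, p0, p0, (p0⊥ ⊗ (p0⊥ ⊗ p0⊥))
    [Ax]  ⊢ p0, p0⊥
    [⊗]  ⊢ p0, p0, (p0⊥ ⊗ p0⊥)
      [Ax]  ⊢ p0, p0⊥
      [Ax]  ⊢ p0, p0⊥

Result: YES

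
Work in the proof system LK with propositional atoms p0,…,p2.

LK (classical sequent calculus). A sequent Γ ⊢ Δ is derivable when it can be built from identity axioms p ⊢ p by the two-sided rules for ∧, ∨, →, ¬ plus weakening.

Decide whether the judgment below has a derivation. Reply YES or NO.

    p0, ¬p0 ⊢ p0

Derivation trace:
[WR] p0, ¬p0 ⊢ p0
  [¬L] p0, ¬p0 ⊢ 
    [Ax] p0 ⊢ p0

Result: YES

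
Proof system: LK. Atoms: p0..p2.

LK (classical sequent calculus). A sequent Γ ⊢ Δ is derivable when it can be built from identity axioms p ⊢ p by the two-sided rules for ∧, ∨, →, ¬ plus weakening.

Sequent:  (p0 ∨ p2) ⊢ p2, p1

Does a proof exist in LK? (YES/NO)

Search for a countermodel by truth-table:
  v=000: Γ:[(p0 ∨ p2)=F] Δ:[p2=F, p1=F] refutes=False
  v=001: Γ:[(p0 ∨ p2)=T] Δ:[p2=T, p1=F] refutes=False
  v=010: Γ:[(p0 ∨ p2)=F] Δ:[p2=F, p1=T] refutes=False
  v=011: Γ:[(p0 ∨ p2)=T] Δ:[p2=T, p1=T] refutes=False
  v=100: Γ:[(p0 ∨ p2)=T] Δ:[p2=F, p1=F] refutes=True  ← countermodel

Result: NO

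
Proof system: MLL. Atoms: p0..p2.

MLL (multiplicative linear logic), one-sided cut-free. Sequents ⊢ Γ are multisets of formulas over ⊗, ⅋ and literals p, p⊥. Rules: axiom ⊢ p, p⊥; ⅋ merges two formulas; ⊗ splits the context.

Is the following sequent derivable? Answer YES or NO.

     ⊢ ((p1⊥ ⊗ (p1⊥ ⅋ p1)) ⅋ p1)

Proof tree:
[⅋]  ⊢ ((p1⊥ ⊗ (p1⊥ ⅋ p1)) ⅋ p1)
  [⊗]  ⊢ p1, (p1⊥ ⊗ (p1⊥ ⅋ p1))
    [Ax]  ⊢ p1, p1⊥
    [⅋]  ⊢ (p1⊥ ⅋ p1)
      [Ax]  ⊢ p1, p1⊥

Result: YES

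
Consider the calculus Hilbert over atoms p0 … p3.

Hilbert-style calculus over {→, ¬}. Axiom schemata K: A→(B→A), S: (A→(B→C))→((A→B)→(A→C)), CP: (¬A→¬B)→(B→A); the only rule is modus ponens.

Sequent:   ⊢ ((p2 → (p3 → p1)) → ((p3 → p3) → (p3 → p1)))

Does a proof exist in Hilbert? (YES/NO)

Enumerate valuations to refute Γ ⊢ Δ:
  v=0000: Γ:[] Δ:[((p2 → (p3 → p1)) → ((p3 → p3) → (p3 → p1)))=T] refutes=False
  v=0001: Γ:[] Δ:[((p2 → (p3 → p1)) → ((p3 → p3) → (p3 → p1)))=F] refutes=True  ← countermodel

Result: NO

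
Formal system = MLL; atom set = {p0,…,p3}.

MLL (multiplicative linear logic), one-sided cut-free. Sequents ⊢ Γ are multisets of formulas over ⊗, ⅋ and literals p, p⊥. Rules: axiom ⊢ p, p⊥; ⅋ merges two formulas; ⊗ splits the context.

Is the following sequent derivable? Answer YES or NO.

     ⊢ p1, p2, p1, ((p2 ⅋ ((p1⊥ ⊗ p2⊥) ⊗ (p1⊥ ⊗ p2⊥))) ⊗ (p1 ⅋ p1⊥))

Proof tree:
[⊗]  ⊢ p1, p2, p1, ((p2 ⅋ ((p1⊥ ⊗ p2⊥) ⊗ (p1⊥ ⊗ p2⊥))) ⊗ (p1 ⅋ p1⊥))
  [⅋]  ⊢ p1, p2, p1, (p2 ⅋ ((p1⊥ ⊗ p2⊥) ⊗ (p1⊥ ⊗ p2⊥)))
    [⊗]  ⊢ p1, p2, p1, p2, ((p1⊥ ⊗ p2⊥) ⊗ (p1⊥ ⊗ p2⊥))
      [⊗]  ⊢ p1, p2, (p1⊥ ⊗ p2⊥)
        [Ax]  ⊢ p1, p1⊥
        [Ax]  ⊢ p2, p2⊥
      [⊗]  ⊢ p1, p2, (p1⊥ ⊗ p2⊥)
        [Ax]  ⊢ p1, p1⊥
        [Ax]  ⊢ p2, p2⊥
  [⅋]  ⊢ (p1 ⅋ p1⊥)
    [Ax]  ⊢ p1, p1⊥

Result: YES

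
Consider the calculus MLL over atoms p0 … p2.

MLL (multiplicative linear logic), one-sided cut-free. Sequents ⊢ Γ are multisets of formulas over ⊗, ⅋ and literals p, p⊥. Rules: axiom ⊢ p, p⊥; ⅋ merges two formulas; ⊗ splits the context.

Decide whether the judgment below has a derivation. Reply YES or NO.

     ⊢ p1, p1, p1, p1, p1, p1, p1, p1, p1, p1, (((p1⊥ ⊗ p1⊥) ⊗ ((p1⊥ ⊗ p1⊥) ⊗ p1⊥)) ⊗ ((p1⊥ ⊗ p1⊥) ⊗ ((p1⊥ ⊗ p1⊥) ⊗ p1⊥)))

Proof tree:
[⊗]  ⊢ p1, p1, p1, p1, p1, p1, p1, p1, p1, p1, (((p1⊥ ⊗ p1⊥) ⊗ ((p1⊥ ⊗ p1⊥) ⊗ p1⊥)) ⊗ ((p1⊥ ⊗ p1⊥) ⊗ ((p1⊥ ⊗ p1⊥) ⊗ p1⊥)))
  [⊗]  ⊢ p1, p1, p1, p1, p1, ((p1⊥ ⊗ p1⊥) ⊗ ((p1⊥ ⊗ p1⊥) ⊗ p1⊥))
    [⊗]  ⊢ p1, p1, (p1⊥ ⊗ p1⊥)
      [Ax]  ⊢ p1, p1⊥
      [Ax]  ⊢ p1, p1⊥
    [⊗]  ⊢ p1, p1, p1, ((p1⊥ ⊗ p1⊥) ⊗ p1⊥)
      [⊗]  ⊢ p1, p1, (p1⊥ ⊗ p1⊥)
        [Ax]  ⊢ p1, p1⊥
        [Ax]  ⊢ p1, p1⊥
      [Ax]  ⊢ p1, p1⊥
  [⊗]  ⊢ p1, p1, p1, p1, p1, ((p1⊥ ⊗ p1⊥) ⊗ ((p1⊥ ⊗ p1⊥) ⊗ p1⊥))
    [⊗]  ⊢ p1, p1, (p1⊥ ⊗ p1⊥)
      [Ax]  ⊢ p1, p1⊥
      [Ax]  ⊢ p1, p1⊥
    [⊗]  ⊢ p1, p1, p1, ((p1⊥ ⊗ p1⊥) ⊗ p1⊥)
      [⊗]  ⊢ p1, p1, (p1⊥ ⊗ p1⊥)
        [Ax]  ⊢ p1, p1⊥
        [Ax]  ⊢ p1, p1⊥
      [Ax]  ⊢ p1, p1⊥

Result: YES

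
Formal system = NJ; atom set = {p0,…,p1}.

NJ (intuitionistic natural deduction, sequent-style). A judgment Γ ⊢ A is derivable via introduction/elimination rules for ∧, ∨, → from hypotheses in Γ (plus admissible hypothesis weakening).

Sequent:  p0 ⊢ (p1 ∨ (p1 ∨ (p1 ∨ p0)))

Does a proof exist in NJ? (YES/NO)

Derivation (root first):
[∨I₂] p0 ⊢ (p1 ∨ (p1 ∨ (p1 ∨ p0)))
  [∨I₂] p0 ⊢ (p1 ∨ (p1 ∨ p0))
    [∨I₂] p0 ⊢ (p1 ∨ p0)
      [Ax] p0 ⊢ p0

Result: YES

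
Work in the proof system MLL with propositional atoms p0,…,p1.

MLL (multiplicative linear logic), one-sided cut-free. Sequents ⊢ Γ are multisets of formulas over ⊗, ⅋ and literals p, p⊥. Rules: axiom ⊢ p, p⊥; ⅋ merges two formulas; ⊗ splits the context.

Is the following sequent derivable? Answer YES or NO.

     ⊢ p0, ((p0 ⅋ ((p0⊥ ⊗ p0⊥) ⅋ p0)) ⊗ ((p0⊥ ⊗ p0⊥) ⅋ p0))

Proof tree:
[⊗]  ⊢ p0, ((p0 ⅋ ((p0⊥ ⊗ p0⊥) ⅋ p0)) ⊗ ((p0⊥ ⊗ p0⊥) ⅋ p0))
  [⅋]  ⊢ (p0 ⅋ ((p0⊥ ⊗ p0⊥) ⅋ p0))
    [⅋]  ⊢ p0, ((p0⊥ ⊗ p0⊥) ⅋ p0)
      [⊗]  ⊢ p0, p0, (p0⊥ ⊗ p0⊥)
        [Ax]  ⊢ p0, p0⊥
        [Ax]  ⊢ p0, p0⊥
  [⅋]  ⊢ p0, ((p0⊥ ⊗ p0⊥) ⅋ p0)
    [⊗]  ⊢ p0, p0, (p0⊥ ⊗ p0⊥)
      [Ax]  ⊢ p0, p0⊥
      [Ax]  ⊢ p0, p0⊥

Result: YES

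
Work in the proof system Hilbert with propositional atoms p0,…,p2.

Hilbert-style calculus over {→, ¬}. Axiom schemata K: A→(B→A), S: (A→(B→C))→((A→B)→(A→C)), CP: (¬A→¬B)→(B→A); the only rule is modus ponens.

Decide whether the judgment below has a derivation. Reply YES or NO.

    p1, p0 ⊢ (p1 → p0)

Derivation (root first):
[MP] p1, p0 ⊢ (p1 → p0)
  [K]  ⊢ (p0 → (p1 → p0))
  [MP] p1, p0 ⊢ p0
    [MP] p0 ⊢ (p1 → p0)
      [K]  ⊢ (p0 → (p1 → p0))
      [Hyp] p0 ⊢ p0
    [MP] p1, p0 ⊢ p1
      [MP] p1 ⊢ (p0 → p1)
        [K]  ⊢ (p1 → (p0 → p1))
        [Hyp] p1 ⊢ p1
      [Hyp] p0 ⊢ p0

Result: YES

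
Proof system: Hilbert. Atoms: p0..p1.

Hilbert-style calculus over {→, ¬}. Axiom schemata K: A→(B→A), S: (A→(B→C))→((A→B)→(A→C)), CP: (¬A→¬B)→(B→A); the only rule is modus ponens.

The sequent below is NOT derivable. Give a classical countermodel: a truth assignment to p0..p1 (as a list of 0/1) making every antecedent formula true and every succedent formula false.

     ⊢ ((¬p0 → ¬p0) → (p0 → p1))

Search for a countermodel by truth-table:
  v=00: Γ:[] Δ:[((¬p0 → ¬p0) → (p0 → p1))=T] refutes=False
  v=01: Γ:[] Δ:[((¬p0 → ¬p0) → (p0 → p1))=T] refutes=False
  v=10: Γ:[] Δ:[((¬p0 → ¬p0) → (p0 → p1))=F] refutes=True  ← countermodel

Result: [1, 0]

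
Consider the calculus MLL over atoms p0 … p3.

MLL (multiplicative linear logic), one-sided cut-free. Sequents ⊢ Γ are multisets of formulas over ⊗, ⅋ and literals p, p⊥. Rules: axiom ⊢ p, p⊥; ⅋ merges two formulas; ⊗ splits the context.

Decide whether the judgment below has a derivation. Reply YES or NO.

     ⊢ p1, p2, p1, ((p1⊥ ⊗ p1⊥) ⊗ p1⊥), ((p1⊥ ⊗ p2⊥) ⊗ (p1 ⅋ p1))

Derivation (root first):
[⊗]  ⊢ p1, p2, p1, ((p1⊥ ⊗ p1⊥) ⊗ p1⊥), ((p1⊥ ⊗ p2⊥) ⊗ (p1 ⅋ p1))
  [⊗]  ⊢ p1, p2, (p1⊥ ⊗ p2⊥)
    [Ax]  ⊢ p1, p1⊥
    [Ax]  ⊢ p2, p2⊥
  [⅋]  ⊢ p1, ((p1⊥ ⊗ p1⊥) ⊗ p1⊥), (p1 ⅋ p1)
    [⊗]  ⊢ p1, p1, p1, ((p1⊥ ⊗ p1⊥) ⊗ p1⊥)
      [⊗]  ⊢ p1, p1, (p1⊥ ⊗ p1⊥)
        [Ax]  ⊢ p1, p1⊥
        [Ax]  ⊢ p1, p1⊥
      [Ax]  ⊢ p1, p1⊥

Result: YES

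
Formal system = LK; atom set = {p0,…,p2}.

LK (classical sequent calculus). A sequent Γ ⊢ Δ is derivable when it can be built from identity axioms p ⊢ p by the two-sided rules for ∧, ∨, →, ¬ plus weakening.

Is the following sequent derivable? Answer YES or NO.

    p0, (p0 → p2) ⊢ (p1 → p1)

Proof tree:
[→L] p0, (p0 → p2) ⊢ (p1 → p1)
  [Ax] p0 ⊢ p0
  [→R] p2 ⊢ (p1 → p1)
    [WL] p1, p2 ⊢ p1
      [Ax] p1 ⊢ p1

Result: YES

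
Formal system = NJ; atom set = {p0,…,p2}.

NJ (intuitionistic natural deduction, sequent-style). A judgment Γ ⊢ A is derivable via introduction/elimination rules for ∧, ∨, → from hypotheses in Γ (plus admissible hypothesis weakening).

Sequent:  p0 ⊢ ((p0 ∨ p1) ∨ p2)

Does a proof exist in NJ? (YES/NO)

Derivation (root first):
[∨I₁] p0 ⊢ ((p0 ∨ p1) ∨ p2)
  [∨I₁] p0 ⊢ (p0 ∨ p1)
    [Ax] p0 ⊢ p0

Result: YES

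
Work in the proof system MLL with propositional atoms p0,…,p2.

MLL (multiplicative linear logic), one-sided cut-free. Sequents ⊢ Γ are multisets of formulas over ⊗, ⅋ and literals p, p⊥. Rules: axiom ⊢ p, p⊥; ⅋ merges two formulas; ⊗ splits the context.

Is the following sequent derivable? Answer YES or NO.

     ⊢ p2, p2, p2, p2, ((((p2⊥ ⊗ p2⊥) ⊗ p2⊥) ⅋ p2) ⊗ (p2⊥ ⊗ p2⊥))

Derivation (root first):
[⊗]  ⊢ p2, p2, p2, p2, ((((p2⊥ ⊗ p2⊥) ⊗ p2⊥) ⅋ p2) ⊗ (p2⊥ ⊗ p2⊥))
  [⅋]  ⊢ p2, p2, (((p2⊥ ⊗ p2⊥) ⊗ p2⊥) ⅋ p2)
    [⊗]  ⊢ p2, p2, p2, ((p2⊥ ⊗ p2⊥) ⊗ p2⊥)
      [⊗]  ⊢ p2, p2, (p2⊥ ⊗ p2⊥)
        [Ax]  ⊢ p2, p2⊥
        [Ax]  ⊢ p2, p2⊥
      [Ax]  ⊢ p2, p2⊥
  [⊗]  ⊢ p2, p2, (p2⊥ ⊗ p2⊥)
    [Ax]  ⊢ p2, p2⊥
    [Ax]  ⊢ p2, p2⊥

Result: YES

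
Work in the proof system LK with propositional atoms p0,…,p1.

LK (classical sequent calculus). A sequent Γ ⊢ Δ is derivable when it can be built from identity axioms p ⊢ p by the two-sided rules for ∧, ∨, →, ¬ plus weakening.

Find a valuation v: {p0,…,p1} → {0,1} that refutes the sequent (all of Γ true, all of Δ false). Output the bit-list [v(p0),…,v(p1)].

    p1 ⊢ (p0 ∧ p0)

Enumerate valuations to refute Γ ⊢ Δ:
  v=00: Γ:[p1=F] Δ:[(p0 ∧ p0)=F] refutes=False
  v=01: Γ:[p1=T] Δ:[(p0 ∧ p0)=F] refutes=True  ← countermodel

Result: [0, 1]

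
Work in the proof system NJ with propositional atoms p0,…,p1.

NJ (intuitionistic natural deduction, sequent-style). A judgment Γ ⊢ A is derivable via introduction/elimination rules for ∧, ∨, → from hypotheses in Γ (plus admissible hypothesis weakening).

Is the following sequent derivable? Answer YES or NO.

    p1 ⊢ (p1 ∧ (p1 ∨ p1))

Proof tree:
[∧I] p1 ⊢ (p1 ∧ (p1 ∨ p1))
  [Ax] p1 ⊢ p1
  [∨I₁] p1 ⊢ (p1 ∨ p1)
    [Ax] p1 ⊢ p1

Result: YES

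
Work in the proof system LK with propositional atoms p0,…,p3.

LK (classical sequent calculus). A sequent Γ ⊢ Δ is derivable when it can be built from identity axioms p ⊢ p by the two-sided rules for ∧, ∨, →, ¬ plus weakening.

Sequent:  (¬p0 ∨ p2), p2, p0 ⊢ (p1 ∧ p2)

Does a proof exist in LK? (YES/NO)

Enumerate valuations to refute Γ ⊢ Δ:
  v=0000: Γ:[(¬p0 ∨ p2)=T, p2=F, p0=F] Δ:[(p1 ∧ p2)=F] refutes=False
  v=0001: Γ:[(¬p0 ∨ p2)=T, p2=F, p0=F] Δ:[(p1 ∧ p2)=F] refutes=False
  v=0010: Γ:[(¬p0 ∨ p2)=T, p2=T, p0=F] Δ:[(p1 ∧ p2)=F] refutes=False
  v=0011: Γ:[(¬p0 ∨ p2)=T, p2=T, p0=F] Δ:[(p1 ∧ p2)=F] refutes=False
  v=0100: Γ:[(¬p0 ∨ p2)=T, p2=F, p0=F] Δ:[(p1 ∧ p2)=F] refutes=False
  v=0101: Γ:[(¬p0 ∨ p2)=T, p2=F, p0=F] Δ:[(p1 ∧ p2)=F] refutes=False
  v=0110: Γ:[(¬p0 ∨ p2)=T, p2=T, p0=F] Δ:[(p1 ∧ p2)=T] refutes=False
  v=0111: Γ:[(¬p0 ∨ p2)=T, p2=T, p0=F] Δ:[(p1 ∧ p2)=T] refutes=False
  v=1000: Γ:[(¬p0 ∨ p2)=F, p2=F, p0=T] Δ:[(p1 ∧ p2)=F] refutes=False
  v=1001: Γ:[(¬p0 ∨ p2)=F, p2=F, p0=T] Δ:[(p1 ∧ p2)=F] refutes=False
  v=1010: Γ:[(¬p0 ∨ p2)=T, p2=T, p0=T] Δ:[(p1 ∧ p2)=F] refutes=True  ← countermodel

Result: NO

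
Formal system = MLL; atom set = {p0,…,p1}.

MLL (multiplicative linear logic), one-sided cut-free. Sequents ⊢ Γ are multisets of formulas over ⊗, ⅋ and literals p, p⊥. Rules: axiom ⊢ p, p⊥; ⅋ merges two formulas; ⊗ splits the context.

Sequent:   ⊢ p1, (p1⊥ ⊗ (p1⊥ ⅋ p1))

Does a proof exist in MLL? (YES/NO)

Derivation trace:
[⊗]  ⊢ p1, (p1⊥ ⊗ (p1⊥ ⅋ p1))
  [Ax]  ⊢ p1, p1⊥
  [⅋]  ⊢ (p1⊥ ⅋ p1)
    [Ax]  ⊢ p1, p1⊥

Result: YES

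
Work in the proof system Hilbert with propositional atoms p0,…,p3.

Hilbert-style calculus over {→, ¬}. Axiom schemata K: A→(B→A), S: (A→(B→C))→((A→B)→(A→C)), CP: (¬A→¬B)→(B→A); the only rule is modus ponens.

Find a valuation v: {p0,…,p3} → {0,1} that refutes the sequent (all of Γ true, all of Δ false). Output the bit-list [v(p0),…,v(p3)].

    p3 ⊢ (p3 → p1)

Truth-table refutation:
  v=0000: Γ:[p3=F] Δ:[(p3 → p1)=T] refutes=False
  v=0001: Γ:[p3=T] Δ:[(p3 → p1)=F] refutes=True  ← countermodel

Result: [0, 0, 0, 1]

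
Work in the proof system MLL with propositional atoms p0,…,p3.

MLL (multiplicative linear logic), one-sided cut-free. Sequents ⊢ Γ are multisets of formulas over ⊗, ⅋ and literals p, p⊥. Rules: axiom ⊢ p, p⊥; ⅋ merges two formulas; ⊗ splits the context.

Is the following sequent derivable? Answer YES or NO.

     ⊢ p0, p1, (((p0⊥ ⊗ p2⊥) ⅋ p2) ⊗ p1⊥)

Derivation (root first):
[⊗]  ⊢ p0, p1, (((p0⊥ ⊗ p2⊥) ⅋ p2) ⊗ p1⊥)
  [⅋]  ⊢ p0, ((p0⊥ ⊗ p2⊥) ⅋ p2)
    [⊗]  ⊢ p0, p2, (p0⊥ ⊗ p2⊥)
      [Ax]  ⊢ p0, p0⊥
      [Ax]  ⊢ p2, p2⊥
  [Ax]  ⊢ p1, p1⊥

Result: YES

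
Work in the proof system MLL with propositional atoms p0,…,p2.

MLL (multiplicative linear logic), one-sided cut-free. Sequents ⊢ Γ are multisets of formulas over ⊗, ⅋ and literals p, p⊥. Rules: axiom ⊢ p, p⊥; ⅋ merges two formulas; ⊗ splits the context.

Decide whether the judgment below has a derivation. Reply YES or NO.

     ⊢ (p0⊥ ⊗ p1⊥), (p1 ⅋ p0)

Derivation (root first):
[⅋]  ⊢ (p0⊥ ⊗ p1⊥), (p1 ⅋ p0)
  [⊗]  ⊢ p0, p1, (p0⊥ ⊗ p1⊥)
    [Ax]  ⊢ p0, p0⊥
    [Ax]  ⊢ p1, p1⊥

Result: YES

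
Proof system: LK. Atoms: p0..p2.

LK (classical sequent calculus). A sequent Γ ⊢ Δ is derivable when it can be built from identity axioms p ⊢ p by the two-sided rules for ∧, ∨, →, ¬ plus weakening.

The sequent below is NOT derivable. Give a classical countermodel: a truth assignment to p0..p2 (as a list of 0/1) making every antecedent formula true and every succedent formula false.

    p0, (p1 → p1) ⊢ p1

Enumerate valuations to refute Γ ⊢ Δ:
  v=000: Γ:[p0=F, (p1 → p1)=T] Δ:[p1=F] refutes=False
  v=001: Γ:[p0=F, (p1 → p1)=T] Δ:[p1=F] refutes=False
  v=010: Γ:[p0=F, (p1 → p1)=T] Δ:[p1=T] refutes=False
  v=011: Γ:[p0=F, (p1 → p1)=T] Δ:[p1=T] refutes=False
  v=100: Γ:[p0=T, (p1 → p1)=T] Δ:[p1=F] refutes=True  ← countermodel

Result: [1, 0, 0]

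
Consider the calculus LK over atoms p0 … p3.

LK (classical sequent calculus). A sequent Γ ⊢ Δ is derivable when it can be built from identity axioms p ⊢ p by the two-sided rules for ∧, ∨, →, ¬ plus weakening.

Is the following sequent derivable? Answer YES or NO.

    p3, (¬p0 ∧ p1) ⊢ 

Truth-table refutation:
  v=0000: Γ:[p3=F, (¬p0 ∧ p1)=F] Δ:[] refutes=False
  v=0001: Γ:[p3=T, (¬p0 ∧ p1)=F] Δ:[] refutes=False
  v=0010: Γ:[p3=F, (¬p0 ∧ p1)=F] Δ:[] refutes=False
  v=0011: Γ:[p3=T, (¬p0 ∧ p1)=F] Δ:[] refutes=False
  v=0100: Γ:[p3=F, (¬p0 ∧ p1)=T] Δ:[] refutes=False
  v=0101: Γ:[p3=T, (¬p0 ∧ p1)=T] Δ:[] refutes=True  ← countermodel

Result: NO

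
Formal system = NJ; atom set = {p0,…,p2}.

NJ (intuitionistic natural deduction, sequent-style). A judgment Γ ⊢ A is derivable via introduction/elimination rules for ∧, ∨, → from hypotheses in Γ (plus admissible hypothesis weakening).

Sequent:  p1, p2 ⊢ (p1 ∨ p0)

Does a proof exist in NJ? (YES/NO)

Derivation trace:
[∨I₁] p1, p2 ⊢ (p1 ∨ p0)
  [Wk] p1, p2 ⊢ p1
    [Ax] p1 ⊢ p1

Result: YES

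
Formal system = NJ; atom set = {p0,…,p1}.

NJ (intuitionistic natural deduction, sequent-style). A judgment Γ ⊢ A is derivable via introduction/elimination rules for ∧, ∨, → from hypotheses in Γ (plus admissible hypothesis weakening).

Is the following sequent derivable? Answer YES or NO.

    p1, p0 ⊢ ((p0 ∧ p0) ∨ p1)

Derivation (root first):
[∨I₁] p1, p0 ⊢ ((p0 ∧ p0) ∨ p1)
  [∧I] p1, p0 ⊢ (p0 ∧ p0)
    [Wk] p0, p1 ⊢ p0
      [Ax] p0 ⊢ p0
    [Wk] p0, p1 ⊢ p0
      [Ax] p0 ⊢ p0

Result: YES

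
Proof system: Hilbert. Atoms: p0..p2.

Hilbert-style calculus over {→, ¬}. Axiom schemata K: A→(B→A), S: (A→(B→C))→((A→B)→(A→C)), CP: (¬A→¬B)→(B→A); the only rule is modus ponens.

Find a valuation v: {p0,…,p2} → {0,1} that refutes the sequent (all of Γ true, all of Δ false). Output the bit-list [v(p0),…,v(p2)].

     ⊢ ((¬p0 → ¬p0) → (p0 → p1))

Truth-table refutation:
  v=000: Γ:[] Δ:[((¬p0 → ¬p0) → (p0 → p1))=T] refutes=False
  v=001: Γ:[] Δ:[((¬p0 → ¬p0) → (p0 → p1))=T] refutes=False
  v=010: Γ:[] Δ:[((¬p0 → ¬p0) → (p0 → p1))=T] refutes=False
  v=011: Γ:[] Δ:[((¬p0 → ¬p0) → (p0 → p1))=T] refutes=False
  v=100: Γ:[] Δ:[((¬p0 → ¬p0) → (p0 → p1))=F] refutes=True  ← countermodel

Result: [1, 0, 0]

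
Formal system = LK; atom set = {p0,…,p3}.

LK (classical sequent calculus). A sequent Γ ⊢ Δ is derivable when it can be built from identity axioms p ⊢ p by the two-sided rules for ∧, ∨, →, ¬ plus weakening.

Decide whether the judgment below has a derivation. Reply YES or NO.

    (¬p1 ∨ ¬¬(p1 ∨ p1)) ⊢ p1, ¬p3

Search for a countermodel by truth-table:
  v=0000: Γ:[(¬p1 ∨ ¬¬(p1 ∨ p1))=T] Δ:[p1=F, ¬p3=T] refutes=False
  v=0001: Γ:[(¬p1 ∨ ¬¬(p1 ∨ p1))=T] Δ:[p1=F, ¬p3=F] refutes=True  ← countermodel

Result: NO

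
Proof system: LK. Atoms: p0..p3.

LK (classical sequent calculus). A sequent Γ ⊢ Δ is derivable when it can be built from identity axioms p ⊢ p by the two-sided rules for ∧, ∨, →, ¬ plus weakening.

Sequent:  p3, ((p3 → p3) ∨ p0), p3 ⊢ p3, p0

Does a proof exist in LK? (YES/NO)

Derivation (root first):
[WL] p3, ((p3 → p3) ∨ p0), p3 ⊢ p3, p0
  [∨L] p3, ((p3 → p3) ∨ p0) ⊢ p3, p0
    [→L] p3, (p3 → p3) ⊢ p3
      [Ax] p3 ⊢ p3
      [Ax] p3 ⊢ p3
    [Ax] p0 ⊢ p0

Result: YES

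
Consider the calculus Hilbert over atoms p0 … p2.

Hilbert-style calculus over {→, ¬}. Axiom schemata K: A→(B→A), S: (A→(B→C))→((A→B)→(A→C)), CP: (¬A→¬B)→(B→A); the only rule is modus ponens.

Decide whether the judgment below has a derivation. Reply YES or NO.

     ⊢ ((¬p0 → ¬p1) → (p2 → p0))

Search for a countermodel by truth-table:
  v=000: Γ:[] Δ:[((¬p0 → ¬p1) → (p2 → p0))=T] refutes=False
  v=001: Γ:[] Δ:[((¬p0 → ¬p1) → (p2 → p0))=F] refutes=True  ← countermodel

Result: NO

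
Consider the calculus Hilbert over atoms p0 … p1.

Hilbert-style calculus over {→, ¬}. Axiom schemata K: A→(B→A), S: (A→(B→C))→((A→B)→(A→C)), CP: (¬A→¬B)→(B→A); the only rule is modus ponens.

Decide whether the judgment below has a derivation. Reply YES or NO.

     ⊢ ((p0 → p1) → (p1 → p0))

Enumerate valuations to refute Γ ⊢ Δ:
  v=00: Γ:[] Δ:[((p0 → p1) → (p1 → p0))=T] refutes=False
  v=01: Γ:[] Δ:[((p0 → p1) → (p1 → p0))=F] refutes=True  ← countermodel

Result: NO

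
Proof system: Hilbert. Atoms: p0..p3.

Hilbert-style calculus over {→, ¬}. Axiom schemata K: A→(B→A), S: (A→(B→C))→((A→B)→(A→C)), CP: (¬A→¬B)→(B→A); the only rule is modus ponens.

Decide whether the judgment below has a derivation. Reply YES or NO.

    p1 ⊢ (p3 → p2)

Search for a countermodel by truth-table:
  v=0000: Γ:[p1=F] Δ:[(p3 → p2)=T] refutes=False
  v=0001: Γ:[p1=F] Δ:[(p3 → p2)=F] refutes=False
  v=0010: Γ:[p1=F] Δ:[(p3 → p2)=T] refutes=False
  v=0011: Γ:[p1=F] Δ:[(p3 → p2)=T] refutes=False
  v=0100: Γ:[p1=T] Δ:[(p3 → p2)=T] refutes=False
  v=0101: Γ:[p1=T] Δ:[(p3 → p2)=F] refutes=True  ← countermodel

Result: NO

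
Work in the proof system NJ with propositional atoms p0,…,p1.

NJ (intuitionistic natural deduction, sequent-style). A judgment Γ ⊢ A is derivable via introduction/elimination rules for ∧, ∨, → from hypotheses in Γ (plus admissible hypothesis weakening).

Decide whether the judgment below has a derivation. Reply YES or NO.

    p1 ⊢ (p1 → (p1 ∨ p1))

Derivation (root first):
[Wk] p1 ⊢ (p1 → (p1 ∨ p1))
  [→I]  ⊢ (p1 → (p1 ∨ p1))
    [∨I₂] p1 ⊢ (p1 ∨ p1)
      [Ax] p1 ⊢ p1

Result: YES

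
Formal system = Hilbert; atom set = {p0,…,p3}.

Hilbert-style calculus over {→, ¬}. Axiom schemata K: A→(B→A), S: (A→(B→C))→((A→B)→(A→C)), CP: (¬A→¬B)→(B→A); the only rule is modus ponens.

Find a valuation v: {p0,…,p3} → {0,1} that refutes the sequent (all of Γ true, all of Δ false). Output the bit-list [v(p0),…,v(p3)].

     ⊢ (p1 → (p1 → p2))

Search for a countermodel by truth-table:
  v=0000: Γ:[] Δ:[(p1 → (p1 → p2))=T] refutes=False
  v=0001: Γ:[] Δ:[(p1 → (p1 → p2))=T] refutes=False
  v=0010: Γ:[] Δ:[(p1 → (p1 → p2))=T] refutes=False
  v=0011: Γ:[] Δ:[(p1 → (p1 → p2))=T] refutes=False
  v=0100: Γ:[] Δ:[(p1 → (p1 → p2))=F] refutes=True  ← countermodel

Result: [0, 1, 0, 0]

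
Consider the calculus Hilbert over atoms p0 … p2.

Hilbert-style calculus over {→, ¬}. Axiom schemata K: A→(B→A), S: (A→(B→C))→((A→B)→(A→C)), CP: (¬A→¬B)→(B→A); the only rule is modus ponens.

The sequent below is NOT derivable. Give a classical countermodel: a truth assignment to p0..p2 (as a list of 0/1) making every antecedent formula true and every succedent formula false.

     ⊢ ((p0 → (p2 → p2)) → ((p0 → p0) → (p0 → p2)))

Enumerate valuations to refute Γ ⊢ Δ:
  v=000: Γ:[] Δ:[((p0 → (p2 → p2)) → ((p0 → p0) → (p0 → p2)))=T] refutes=False
  v=001: Γ:[] Δ:[((p0 → (p2 → p2)) → ((p0 → p0) → (p0 → p2)))=T] refutes=False
  v=010: Γ:[] Δ:[((p0 → (p2 → p2)) → ((p0 → p0) → (p0 → p2)))=T] refutes=False
  v=011: Γ:[] Δ:[((p0 → (p2 → p2)) → ((p0 → p0) → (p0 → p2)))=T] refutes=False
  v=100: Γ:[] Δ:[((p0 → (p2 → p2)) → ((p0 → p0) → (p0 → p2)))=F] refutes=True  ← countermodel

Result: [1, 0, 0]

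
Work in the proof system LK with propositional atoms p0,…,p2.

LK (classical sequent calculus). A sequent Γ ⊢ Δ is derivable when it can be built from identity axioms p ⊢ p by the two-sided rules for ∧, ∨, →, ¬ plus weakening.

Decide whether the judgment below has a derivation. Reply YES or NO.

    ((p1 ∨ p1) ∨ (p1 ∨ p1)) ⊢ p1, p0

Proof tree:
[∨L] ((p1 ∨ p1) ∨ (p1 ∨ p1)) ⊢ p1, p0
  [WR] (p1 ∨ p1) ⊢ p1, p0
    [∨L] (p1 ∨ p1) ⊢ p1
      [Ax] p1 ⊢ p1
      [Ax] p1 ⊢ p1
  [∨L] (p1 ∨ p1) ⊢ p1
    [Ax] p1 ⊢ p1
    [Ax] p1 ⊢ p1

Result: YES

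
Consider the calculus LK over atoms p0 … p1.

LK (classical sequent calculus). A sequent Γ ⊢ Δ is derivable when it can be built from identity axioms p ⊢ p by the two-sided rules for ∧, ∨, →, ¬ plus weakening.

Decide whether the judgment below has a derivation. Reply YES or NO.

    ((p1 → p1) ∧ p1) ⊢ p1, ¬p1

Proof tree:
[∧L] ((p1 → p1) ∧ p1) ⊢ p1, ¬p1
  [¬R] (p1 → p1), p1 ⊢ p1, ¬p1
    [WL] p1, (p1 → p1), p1 ⊢ p1
      [→L] p1, (p1 → p1) ⊢ p1
        [Ax] p1 ⊢ p1
        [Ax] p1 ⊢ p1

Result: YES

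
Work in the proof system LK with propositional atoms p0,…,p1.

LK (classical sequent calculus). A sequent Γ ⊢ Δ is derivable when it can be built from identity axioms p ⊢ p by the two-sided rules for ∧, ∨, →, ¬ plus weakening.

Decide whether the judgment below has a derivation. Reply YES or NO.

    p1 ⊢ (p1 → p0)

Truth-table refutation:
  v=00: Γ:[p1=F] Δ:[(p1 → p0)=T] refutes=False
  v=01: Γ:[p1=T] Δ:[(p1 → p0)=F] refutes=True  ← countermodel

Result: NO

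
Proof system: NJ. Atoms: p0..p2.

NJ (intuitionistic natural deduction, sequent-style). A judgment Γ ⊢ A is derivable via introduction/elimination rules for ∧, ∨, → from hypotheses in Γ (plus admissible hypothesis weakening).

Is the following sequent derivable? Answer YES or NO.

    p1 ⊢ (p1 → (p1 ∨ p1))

Derivation trace:
[Wk] p1 ⊢ (p1 → (p1 ∨ p1))
  [→I]  ⊢ (p1 → (p1 ∨ p1))
    [∨I₂] p1 ⊢ (p1 ∨ p1)
      [Ax] p1 ⊢ p1

Result: YES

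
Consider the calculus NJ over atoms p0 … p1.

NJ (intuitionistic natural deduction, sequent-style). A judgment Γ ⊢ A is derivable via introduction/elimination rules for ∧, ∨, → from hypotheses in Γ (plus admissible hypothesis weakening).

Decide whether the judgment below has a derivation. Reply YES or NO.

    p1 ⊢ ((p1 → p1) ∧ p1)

Derivation trace:
[∧I] p1 ⊢ ((p1 → p1) ∧ p1)
  [→I]  ⊢ (p1 → p1)
    [Ax] p1 ⊢ p1
  [Ax] p1 ⊢ p1

Result: YES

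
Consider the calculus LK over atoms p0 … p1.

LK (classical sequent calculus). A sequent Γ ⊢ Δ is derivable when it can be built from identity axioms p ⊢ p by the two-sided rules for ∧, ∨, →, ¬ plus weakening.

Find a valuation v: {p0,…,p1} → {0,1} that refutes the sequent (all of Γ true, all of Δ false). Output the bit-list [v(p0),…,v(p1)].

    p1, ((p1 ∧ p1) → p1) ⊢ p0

Truth-table refutation:
  v=00: Γ:[p1=F, ((p1 ∧ p1) → p1)=T] Δ:[p0=F] refutes=False
  v=01: Γ:[p1=T, ((p1 ∧ p1) → p1)=T] Δ:[p0=F] refutes=True  ← countermodel

Result: [0, 1]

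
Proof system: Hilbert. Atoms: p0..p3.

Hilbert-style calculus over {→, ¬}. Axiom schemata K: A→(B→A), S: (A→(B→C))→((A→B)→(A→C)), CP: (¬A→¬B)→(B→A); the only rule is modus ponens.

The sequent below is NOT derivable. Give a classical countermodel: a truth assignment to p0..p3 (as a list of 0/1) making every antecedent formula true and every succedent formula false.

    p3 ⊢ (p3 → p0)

Enumerate valuations to refute Γ ⊢ Δ:
  v=0000: Γ:[p3=F] Δ:[(p3 → p0)=T] refutes=False
  v=0001: Γ:[p3=T] Δ:[(p3 → p0)=F] refutes=True  ← countermodel

Result: [0, 0, 0, 1]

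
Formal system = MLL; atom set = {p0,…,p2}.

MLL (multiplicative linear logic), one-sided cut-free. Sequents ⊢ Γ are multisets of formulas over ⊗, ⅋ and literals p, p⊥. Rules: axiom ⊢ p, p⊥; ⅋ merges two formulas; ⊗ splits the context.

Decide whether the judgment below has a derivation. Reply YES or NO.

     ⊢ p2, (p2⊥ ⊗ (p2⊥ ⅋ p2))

Derivation (root first):
[⊗]  ⊢ p2, (p2⊥ ⊗ (p2⊥ ⅋ p2))
  [Ax]  ⊢ p2, p2⊥
  [⅋]  ⊢ (p2⊥ ⅋ p2)
    [Ax]  ⊢ p2, p2⊥

Result: YES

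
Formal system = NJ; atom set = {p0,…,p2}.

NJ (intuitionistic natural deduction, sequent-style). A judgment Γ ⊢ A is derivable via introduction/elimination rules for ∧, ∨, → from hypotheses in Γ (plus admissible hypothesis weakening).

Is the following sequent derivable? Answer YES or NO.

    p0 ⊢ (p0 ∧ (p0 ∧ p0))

Derivation trace:
[∧I] p0 ⊢ (p0 ∧ (p0 ∧ p0))
  [Ax] p0 ⊢ p0
  [∧I] p0 ⊢ (p0 ∧ p0)
    [Ax] p0 ⊢ p0
    [Ax] p0 ⊢ p0

Result: YES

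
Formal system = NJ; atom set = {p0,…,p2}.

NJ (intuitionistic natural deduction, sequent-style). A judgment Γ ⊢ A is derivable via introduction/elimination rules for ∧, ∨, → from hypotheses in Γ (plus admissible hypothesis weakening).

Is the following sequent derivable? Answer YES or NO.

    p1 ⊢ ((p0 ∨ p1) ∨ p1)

Derivation trace:
[∨I₁] p1 ⊢ ((p0 ∨ p1) ∨ p1)
  [∨I₂] p1 ⊢ (p0 ∨ p1)
    [Ax] p1 ⊢ p1

Result: YES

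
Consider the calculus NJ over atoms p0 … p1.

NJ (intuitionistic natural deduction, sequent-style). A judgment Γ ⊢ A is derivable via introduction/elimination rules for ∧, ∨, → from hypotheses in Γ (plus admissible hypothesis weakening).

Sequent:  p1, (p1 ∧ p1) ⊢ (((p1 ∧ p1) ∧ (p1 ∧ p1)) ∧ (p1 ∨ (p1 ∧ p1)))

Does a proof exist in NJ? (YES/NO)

Derivation (root first):
[∧I] p1, (p1 ∧ p1) ⊢ (((p1 ∧ p1) ∧ (p1 ∧ p1)) ∧ (p1 ∨ (p1 ∧ p1)))
  [Wk] p1, (p1 ∧ p1) ⊢ ((p1 ∧ p1) ∧ (p1 ∧ p1))
    [∧I] p1 ⊢ ((p1 ∧ p1) ∧ (p1 ∧ p1))
      [∧I] p1 ⊢ (p1 ∧ p1)
        [Ax] p1 ⊢ p1
        [Ax] p1 ⊢ p1
      [∧I] p1 ⊢ (p1 ∧ p1)
        [Ax] p1 ⊢ p1
        [Ax] p1 ⊢ p1
  [∨I₂] p1 ⊢ (p1 ∨ (p1 ∧ p1))
    [∧I] p1 ⊢ (p1 ∧ p1)
      [Ax] p1 ⊢ p1
      [Ax] p1 ⊢ p1

Result: YES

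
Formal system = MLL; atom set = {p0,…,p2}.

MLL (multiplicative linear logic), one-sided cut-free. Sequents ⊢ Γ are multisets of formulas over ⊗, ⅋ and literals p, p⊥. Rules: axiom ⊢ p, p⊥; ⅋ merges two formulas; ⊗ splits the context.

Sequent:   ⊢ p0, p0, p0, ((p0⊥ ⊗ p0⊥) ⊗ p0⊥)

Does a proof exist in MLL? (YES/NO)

Proof tree:
[⊗]  ⊢ p0, p0, p0, ((p0⊥ ⊗ p0⊥) ⊗ p0⊥)
  [⊗]  ⊢ p0, p0, (p0⊥ ⊗ p0⊥)
    [Ax]  ⊢ p0, p0⊥
    [Ax]  ⊢ p0, p0⊥
  [Ax]  ⊢ p0, p0⊥

Result: YES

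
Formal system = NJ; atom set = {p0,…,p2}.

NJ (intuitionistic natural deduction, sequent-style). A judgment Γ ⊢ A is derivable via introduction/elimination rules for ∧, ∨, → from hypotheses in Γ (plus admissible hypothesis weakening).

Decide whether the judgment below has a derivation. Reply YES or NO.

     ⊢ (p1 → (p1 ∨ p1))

Derivation (root first):
[→I]  ⊢ (p1 → (p1 ∨ p1))
  [∨I₁] p1 ⊢ (p1 ∨ p1)
    [Ax] p1 ⊢ p1

Result: YES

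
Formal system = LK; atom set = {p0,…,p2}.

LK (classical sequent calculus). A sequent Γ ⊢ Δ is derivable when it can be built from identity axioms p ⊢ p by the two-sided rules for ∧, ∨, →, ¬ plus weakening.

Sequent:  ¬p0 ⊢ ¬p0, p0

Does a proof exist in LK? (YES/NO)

Derivation trace:
[WR] ¬p0 ⊢ ¬p0, p0
  [¬L] ¬p0 ⊢ ¬p0
    [¬R]  ⊢ p0, ¬p0
      [Ax] p0 ⊢ p0

Result: YES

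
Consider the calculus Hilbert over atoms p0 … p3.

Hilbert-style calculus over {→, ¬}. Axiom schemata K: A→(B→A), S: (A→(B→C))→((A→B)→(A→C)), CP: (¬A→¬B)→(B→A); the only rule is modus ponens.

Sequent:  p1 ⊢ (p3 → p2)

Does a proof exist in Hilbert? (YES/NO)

Search for a countermodel by truth-table:
  v=0000: Γ:[p1=F] Δ:[(p3 → p2)=T] refutes=False
  v=0001: Γ:[p1=F] Δ:[(p3 → p2)=F] refutes=False
  v=0010: Γ:[p1=F] Δ:[(p3 → p2)=T] refutes=False
  v=0011: Γ:[p1=F] Δ:[(p3 → p2)=T] refutes=False
  v=0100: Γ:[p1=T] Δ:[(p3 → p2)=T] refutes=False
  v=0101: Γ:[p1=T] Δ:[(p3 → p2)=F] refutes=True  ← countermodel

Result: NO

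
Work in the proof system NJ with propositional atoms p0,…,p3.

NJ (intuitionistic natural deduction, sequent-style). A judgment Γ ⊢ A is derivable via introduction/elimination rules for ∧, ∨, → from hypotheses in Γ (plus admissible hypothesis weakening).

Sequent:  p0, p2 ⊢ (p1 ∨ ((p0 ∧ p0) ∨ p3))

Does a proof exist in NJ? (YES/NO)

Proof tree:
[∨I₂] p0, p2 ⊢ (p1 ∨ ((p0 ∧ p0) ∨ p3))
  [Wk] p0, p2 ⊢ ((p0 ∧ p0) ∨ p3)
    [∨I₁] p0 ⊢ ((p0 ∧ p0) ∨ p3)
      [∧I] p0 ⊢ (p0 ∧ p0)
        [Ax] p0 ⊢ p0
        [Ax] p0 ⊢ p0

Result: YES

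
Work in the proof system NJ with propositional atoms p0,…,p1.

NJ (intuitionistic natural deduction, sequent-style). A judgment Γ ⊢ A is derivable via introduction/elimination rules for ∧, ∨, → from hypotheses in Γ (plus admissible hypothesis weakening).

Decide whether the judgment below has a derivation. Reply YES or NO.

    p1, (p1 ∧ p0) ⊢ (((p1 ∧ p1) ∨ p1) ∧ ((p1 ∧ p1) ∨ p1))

Proof tree:
[∧I] p1, (p1 ∧ p0) ⊢ (((p1 ∧ p1) ∨ p1) ∧ ((p1 ∧ p1) ∨ p1))
  [∨I₁] p1, (p1 ∧ p0) ⊢ ((p1 ∧ p1) ∨ p1)
    [∧I] p1, (p1 ∧ p0) ⊢ (p1 ∧ p1)
      [Ax] p1 ⊢ p1
      [Wk] p1, (p1 ∧ p0) ⊢ p1
        [Ax] p1 ⊢ p1
  [∨I₁] p1, (p1 ∧ p0) ⊢ ((p1 ∧ p1) ∨ p1)
    [∧I] p1, (p1 ∧ p0) ⊢ (p1 ∧ p1)
      [Ax] p1 ⊢ p1
      [Wk] p1, (p1 ∧ p0) ⊢ p1
        [Ax] p1 ⊢ p1

Result: YES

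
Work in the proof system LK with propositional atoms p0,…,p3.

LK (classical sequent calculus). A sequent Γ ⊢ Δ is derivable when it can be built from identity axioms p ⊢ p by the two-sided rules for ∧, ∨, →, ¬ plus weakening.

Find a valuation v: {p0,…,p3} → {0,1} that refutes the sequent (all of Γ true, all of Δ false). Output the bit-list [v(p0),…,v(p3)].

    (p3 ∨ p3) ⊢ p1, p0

Enumerate valuations to refute Γ ⊢ Δ:
  v=0000: Γ:[(p3 ∨ p3)=F] Δ:[p1=F, p0=F] refutes=False
  v=0001: Γ:[(p3 ∨ p3)=T] Δ:[p1=F, p0=F] refutes=True  ← countermodel

Result: [0, 0, 0, 1]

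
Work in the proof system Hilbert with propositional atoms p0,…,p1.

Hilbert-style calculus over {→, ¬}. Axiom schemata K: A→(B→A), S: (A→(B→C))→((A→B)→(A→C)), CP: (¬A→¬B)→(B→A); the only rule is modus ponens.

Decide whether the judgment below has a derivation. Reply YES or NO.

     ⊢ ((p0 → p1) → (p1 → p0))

Truth-table refutation:
  v=00: Γ:[] Δ:[((p0 → p1) → (p1 → p0))=T] refutes=False
  v=01: Γ:[] Δ:[((p0 → p1) → (p1 → p0))=F] refutes=True  ← countermodel

Result: NO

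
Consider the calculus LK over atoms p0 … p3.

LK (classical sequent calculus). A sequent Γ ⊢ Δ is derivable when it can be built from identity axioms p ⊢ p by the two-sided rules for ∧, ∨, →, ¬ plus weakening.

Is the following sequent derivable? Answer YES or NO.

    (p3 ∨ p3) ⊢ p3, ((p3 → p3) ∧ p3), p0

Derivation trace:
[∨L] (p3 ∨ p3) ⊢ p3, ((p3 → p3) ∧ p3), p0
  [∧R] p3 ⊢ ((p3 → p3) ∧ p3)
    [→R]  ⊢ (p3 → p3)
      [Ax] p3 ⊢ p3
    [Ax] p3 ⊢ p3
  [WR] p3 ⊢ p3, p0
    [Ax] p3 ⊢ p3

Result: YES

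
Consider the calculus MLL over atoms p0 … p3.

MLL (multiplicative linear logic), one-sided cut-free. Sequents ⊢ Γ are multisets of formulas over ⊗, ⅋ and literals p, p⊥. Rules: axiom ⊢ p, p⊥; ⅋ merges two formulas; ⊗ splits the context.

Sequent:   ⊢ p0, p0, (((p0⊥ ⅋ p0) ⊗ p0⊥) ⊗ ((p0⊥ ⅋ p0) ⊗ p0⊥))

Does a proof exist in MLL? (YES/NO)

Derivation (root first):
[⊗]  ⊢ p0, p0, (((p0⊥ ⅋ p0) ⊗ p0⊥) ⊗ ((p0⊥ ⅋ p0) ⊗ p0⊥))
  [⊗]  ⊢ p0, ((p0⊥ ⅋ p0) ⊗ p0⊥)
    [⅋]  ⊢ (p0⊥ ⅋ p0)
      [Ax]  ⊢ p0, p0⊥
    [Ax]  ⊢ p0, p0⊥
  [⊗]  ⊢ p0, ((p0⊥ ⅋ p0) ⊗ p0⊥)
    [⅋]  ⊢ (p0⊥ ⅋ p0)
      [Ax]  ⊢ p0, p0⊥
    [Ax]  ⊢ p0, p0⊥

Result: YES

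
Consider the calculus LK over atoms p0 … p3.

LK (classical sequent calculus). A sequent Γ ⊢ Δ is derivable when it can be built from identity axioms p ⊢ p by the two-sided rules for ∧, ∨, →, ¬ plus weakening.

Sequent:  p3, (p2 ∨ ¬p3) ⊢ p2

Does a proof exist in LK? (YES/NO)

Proof tree:
[∨L] p3, (p2 ∨ ¬p3) ⊢ p2
  [Ax] p2 ⊢ p2
  [¬L] p3, ¬p3 ⊢ 
    [Ax] p3 ⊢ p3

Result: YES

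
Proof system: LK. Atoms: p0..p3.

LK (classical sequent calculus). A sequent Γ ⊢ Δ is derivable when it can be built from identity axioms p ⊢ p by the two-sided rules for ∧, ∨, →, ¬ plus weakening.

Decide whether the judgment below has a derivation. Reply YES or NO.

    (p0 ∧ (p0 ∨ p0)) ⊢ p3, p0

Proof tree:
[∧L] (p0 ∧ (p0 ∨ p0)) ⊢ p3, p0
  [WL] (p0 ∨ p0), p0 ⊢ p3, p0
    [∨L] (p0 ∨ p0) ⊢ p3, p0
      [WR] p0 ⊢ p0, p3
        [Ax] p0 ⊢ p0
      [Ax] p0 ⊢ p0

Result: YES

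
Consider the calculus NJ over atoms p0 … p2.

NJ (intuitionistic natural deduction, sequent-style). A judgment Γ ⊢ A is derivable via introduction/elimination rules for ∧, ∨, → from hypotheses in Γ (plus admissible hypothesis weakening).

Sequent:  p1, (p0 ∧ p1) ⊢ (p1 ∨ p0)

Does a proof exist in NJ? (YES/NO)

Derivation (root first):
[∨I₁] p1, (p0 ∧ p1) ⊢ (p1 ∨ p0)
  [Wk] p1, (p0 ∧ p1) ⊢ p1
    [Ax] p1 ⊢ p1

Result: YES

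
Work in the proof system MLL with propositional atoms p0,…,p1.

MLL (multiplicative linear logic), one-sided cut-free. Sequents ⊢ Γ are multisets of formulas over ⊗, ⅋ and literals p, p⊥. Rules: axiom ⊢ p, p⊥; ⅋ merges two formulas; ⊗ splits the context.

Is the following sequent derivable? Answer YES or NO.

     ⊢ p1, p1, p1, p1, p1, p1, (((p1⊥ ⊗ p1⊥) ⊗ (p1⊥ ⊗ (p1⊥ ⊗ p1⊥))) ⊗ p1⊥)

Derivation trace:
[⊗]  ⊢ p1, p1, p1, p1, p1, p1, (((p1⊥ ⊗ p1⊥) ⊗ (p1⊥ ⊗ (p1⊥ ⊗ p1⊥))) ⊗ p1⊥)
  [⊗]  ⊢ p1, p1, p1, p1, p1, ((p1⊥ ⊗ p1⊥) ⊗ (p1⊥ ⊗ (p1⊥ ⊗ p1⊥)))
    [⊗]  ⊢ p1, p1, (p1⊥ ⊗ p1⊥)
      [Ax]  ⊢ p1, p1⊥
      [Ax]  ⊢ p1, p1⊥
    [⊗]  ⊢ p1, p1, p1, (p1⊥ ⊗ (p1⊥ ⊗ p1⊥))
      [Ax]  ⊢ p1, p1⊥
      [⊗]  ⊢ p1, p1, (p1⊥ ⊗ p1⊥)
        [Ax]  ⊢ p1, p1⊥
        [Ax]  ⊢ p1, p1⊥
  [Ax]  ⊢ p1, p1⊥

Result: YES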